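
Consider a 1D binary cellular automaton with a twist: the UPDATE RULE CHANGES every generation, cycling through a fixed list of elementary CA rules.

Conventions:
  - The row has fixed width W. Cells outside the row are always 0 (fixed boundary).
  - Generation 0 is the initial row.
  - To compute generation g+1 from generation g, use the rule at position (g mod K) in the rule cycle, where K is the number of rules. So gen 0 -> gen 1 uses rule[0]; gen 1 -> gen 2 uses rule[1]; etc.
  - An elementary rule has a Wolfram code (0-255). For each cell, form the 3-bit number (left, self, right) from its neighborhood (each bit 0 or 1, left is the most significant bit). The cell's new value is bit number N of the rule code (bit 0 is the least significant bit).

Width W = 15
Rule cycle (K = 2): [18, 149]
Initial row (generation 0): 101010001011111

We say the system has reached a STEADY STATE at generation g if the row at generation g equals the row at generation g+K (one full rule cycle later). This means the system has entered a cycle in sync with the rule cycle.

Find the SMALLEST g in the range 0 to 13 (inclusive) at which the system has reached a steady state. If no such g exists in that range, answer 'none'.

Gen 0: 101010001011111
Gen 1 (rule 18): 000001010000000
Gen 2 (rule 149): 111101011111111
Gen 3 (rule 18): 000000000000000
Gen 4 (rule 149): 111111111111111
Gen 5 (rule 18): 000000000000000
Gen 6 (rule 149): 111111111111111
Gen 7 (rule 18): 000000000000000
Gen 8 (rule 149): 111111111111111
Gen 9 (rule 18): 000000000000000
Gen 10 (rule 149): 111111111111111
Gen 11 (rule 18): 000000000000000
Gen 12 (rule 149): 111111111111111
Gen 13 (rule 18): 000000000000000
Gen 14 (rule 149): 111111111111111
Gen 15 (rule 18): 000000000000000

Answer: 3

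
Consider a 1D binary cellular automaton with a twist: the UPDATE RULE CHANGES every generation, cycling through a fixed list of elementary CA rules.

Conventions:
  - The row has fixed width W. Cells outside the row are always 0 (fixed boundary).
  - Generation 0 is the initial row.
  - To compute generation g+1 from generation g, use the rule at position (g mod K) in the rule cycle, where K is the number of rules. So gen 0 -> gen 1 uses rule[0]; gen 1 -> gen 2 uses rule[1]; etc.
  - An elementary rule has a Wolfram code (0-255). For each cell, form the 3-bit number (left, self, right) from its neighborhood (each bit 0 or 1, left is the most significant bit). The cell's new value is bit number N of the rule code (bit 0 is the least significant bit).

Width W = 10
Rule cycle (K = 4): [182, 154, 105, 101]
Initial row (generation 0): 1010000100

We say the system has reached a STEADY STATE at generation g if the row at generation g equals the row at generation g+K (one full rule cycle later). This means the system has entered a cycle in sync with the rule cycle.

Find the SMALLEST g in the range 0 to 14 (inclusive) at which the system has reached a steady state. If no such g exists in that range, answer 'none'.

Gen 0: 1010000100
Gen 1 (rule 182): 1111001110
Gen 2 (rule 154): 1110111101
Gen 3 (rule 105): 1011100110
Gen 4 (rule 101): 1100100010
Gen 5 (rule 182): 0011110111
Gen 6 (rule 154): 0111100110
Gen 7 (rule 105): 0100100110
Gen 8 (rule 101): 0100100010
Gen 9 (rule 182): 1111110111
Gen 10 (rule 154): 1111100110
Gen 11 (rule 105): 1000100110
Gen 12 (rule 101): 1010100010
Gen 13 (rule 182): 1111110111
Gen 14 (rule 154): 1111100110
Gen 15 (rule 105): 1000100110
Gen 16 (rule 101): 1010100010
Gen 17 (rule 182): 1111110111
Gen 18 (rule 154): 1111100110

Answer: 9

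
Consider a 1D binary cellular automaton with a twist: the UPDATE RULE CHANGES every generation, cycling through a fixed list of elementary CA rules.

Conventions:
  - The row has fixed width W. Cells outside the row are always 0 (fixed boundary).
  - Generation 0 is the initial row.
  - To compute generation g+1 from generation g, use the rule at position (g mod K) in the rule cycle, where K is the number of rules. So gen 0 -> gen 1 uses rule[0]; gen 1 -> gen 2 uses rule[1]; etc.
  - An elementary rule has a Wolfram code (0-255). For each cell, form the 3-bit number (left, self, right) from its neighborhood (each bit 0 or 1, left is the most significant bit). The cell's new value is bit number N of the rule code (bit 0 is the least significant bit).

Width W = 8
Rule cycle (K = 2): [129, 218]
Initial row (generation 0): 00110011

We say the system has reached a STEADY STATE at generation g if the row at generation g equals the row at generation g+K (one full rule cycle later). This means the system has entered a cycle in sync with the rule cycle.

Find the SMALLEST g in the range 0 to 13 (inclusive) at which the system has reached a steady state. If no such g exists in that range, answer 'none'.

Answer: 6

Derivation:
Gen 0: 00110011
Gen 1 (rule 129): 10000000
Gen 2 (rule 218): 01000000
Gen 3 (rule 129): 00011111
Gen 4 (rule 218): 00111111
Gen 5 (rule 129): 10011110
Gen 6 (rule 218): 01111111
Gen 7 (rule 129): 00111110
Gen 8 (rule 218): 01111111
Gen 9 (rule 129): 00111110
Gen 10 (rule 218): 01111111
Gen 11 (rule 129): 00111110
Gen 12 (rule 218): 01111111
Gen 13 (rule 129): 00111110
Gen 14 (rule 218): 01111111
Gen 15 (rule 129): 00111110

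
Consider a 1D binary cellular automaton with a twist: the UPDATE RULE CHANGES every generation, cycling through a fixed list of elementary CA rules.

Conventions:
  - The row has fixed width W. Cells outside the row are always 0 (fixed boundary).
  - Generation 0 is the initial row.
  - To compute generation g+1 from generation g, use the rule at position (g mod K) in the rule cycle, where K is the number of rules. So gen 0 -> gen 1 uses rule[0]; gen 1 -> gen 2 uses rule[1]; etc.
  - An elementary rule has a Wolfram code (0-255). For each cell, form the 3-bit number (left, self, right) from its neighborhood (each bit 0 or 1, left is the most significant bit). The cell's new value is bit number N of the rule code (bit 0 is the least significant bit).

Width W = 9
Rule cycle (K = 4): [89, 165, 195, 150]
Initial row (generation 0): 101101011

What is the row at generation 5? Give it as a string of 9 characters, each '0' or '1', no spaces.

Answer: 000001111

Derivation:
Gen 0: 101101011
Gen 1 (rule 89): 001100011
Gen 2 (rule 165): 100001000
Gen 3 (rule 195): 001110011
Gen 4 (rule 150): 010101100
Gen 5 (rule 89): 000001111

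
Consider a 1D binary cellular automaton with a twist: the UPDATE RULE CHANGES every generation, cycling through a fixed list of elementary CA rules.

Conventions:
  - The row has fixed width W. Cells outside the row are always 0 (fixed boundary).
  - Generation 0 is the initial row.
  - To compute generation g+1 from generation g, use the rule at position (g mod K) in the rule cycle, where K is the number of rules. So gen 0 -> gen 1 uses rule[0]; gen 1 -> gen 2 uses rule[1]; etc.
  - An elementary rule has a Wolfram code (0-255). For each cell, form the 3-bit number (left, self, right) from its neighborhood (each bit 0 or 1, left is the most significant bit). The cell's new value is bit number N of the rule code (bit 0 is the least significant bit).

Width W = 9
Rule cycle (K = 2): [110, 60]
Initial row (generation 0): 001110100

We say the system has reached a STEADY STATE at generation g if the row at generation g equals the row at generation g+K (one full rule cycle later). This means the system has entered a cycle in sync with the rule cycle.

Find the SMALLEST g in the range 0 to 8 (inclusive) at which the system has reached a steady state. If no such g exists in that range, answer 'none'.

Answer: none

Derivation:
Gen 0: 001110100
Gen 1 (rule 110): 011011100
Gen 2 (rule 60): 010110010
Gen 3 (rule 110): 111110110
Gen 4 (rule 60): 100001101
Gen 5 (rule 110): 100011111
Gen 6 (rule 60): 110010000
Gen 7 (rule 110): 110110000
Gen 8 (rule 60): 101101000
Gen 9 (rule 110): 111111000
Gen 10 (rule 60): 100000100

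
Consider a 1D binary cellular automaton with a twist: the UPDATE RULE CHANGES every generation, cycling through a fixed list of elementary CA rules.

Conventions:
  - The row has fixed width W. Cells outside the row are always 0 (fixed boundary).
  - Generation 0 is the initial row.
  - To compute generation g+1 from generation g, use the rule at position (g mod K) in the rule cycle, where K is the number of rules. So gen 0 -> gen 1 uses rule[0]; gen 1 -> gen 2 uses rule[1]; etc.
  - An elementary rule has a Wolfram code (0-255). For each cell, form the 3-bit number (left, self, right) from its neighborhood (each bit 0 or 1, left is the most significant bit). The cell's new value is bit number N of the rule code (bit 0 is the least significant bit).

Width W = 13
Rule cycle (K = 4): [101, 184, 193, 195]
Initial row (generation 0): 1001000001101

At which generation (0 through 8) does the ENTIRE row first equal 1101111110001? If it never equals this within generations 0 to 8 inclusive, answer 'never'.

Gen 0: 1001000001101
Gen 1 (rule 101): 1001011100111
Gen 2 (rule 184): 0100111010110
Gen 3 (rule 193): 0000011000010
Gen 4 (rule 195): 1111101011100
Gen 5 (rule 101): 0000111100101
Gen 6 (rule 184): 0000111010010
Gen 7 (rule 193): 1110011000000
Gen 8 (rule 195): 0110101011111

Answer: never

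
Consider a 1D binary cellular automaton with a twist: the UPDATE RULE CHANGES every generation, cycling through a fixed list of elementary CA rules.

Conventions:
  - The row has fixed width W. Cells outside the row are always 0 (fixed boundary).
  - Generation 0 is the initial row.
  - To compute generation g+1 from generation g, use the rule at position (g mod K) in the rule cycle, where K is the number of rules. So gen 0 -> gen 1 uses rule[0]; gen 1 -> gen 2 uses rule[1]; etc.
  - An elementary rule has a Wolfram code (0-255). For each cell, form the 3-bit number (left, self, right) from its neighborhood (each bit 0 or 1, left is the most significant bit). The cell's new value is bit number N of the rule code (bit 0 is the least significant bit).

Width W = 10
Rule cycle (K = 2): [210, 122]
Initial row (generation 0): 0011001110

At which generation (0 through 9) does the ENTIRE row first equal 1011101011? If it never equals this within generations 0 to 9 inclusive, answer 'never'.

Gen 0: 0011001110
Gen 1 (rule 210): 0101110111
Gen 2 (rule 122): 1011011101
Gen 3 (rule 210): 0001001100
Gen 4 (rule 122): 0010111110
Gen 5 (rule 210): 0100011111
Gen 6 (rule 122): 1010110001
Gen 7 (rule 210): 0000011010
Gen 8 (rule 122): 0000111101
Gen 9 (rule 210): 0001011100

Answer: never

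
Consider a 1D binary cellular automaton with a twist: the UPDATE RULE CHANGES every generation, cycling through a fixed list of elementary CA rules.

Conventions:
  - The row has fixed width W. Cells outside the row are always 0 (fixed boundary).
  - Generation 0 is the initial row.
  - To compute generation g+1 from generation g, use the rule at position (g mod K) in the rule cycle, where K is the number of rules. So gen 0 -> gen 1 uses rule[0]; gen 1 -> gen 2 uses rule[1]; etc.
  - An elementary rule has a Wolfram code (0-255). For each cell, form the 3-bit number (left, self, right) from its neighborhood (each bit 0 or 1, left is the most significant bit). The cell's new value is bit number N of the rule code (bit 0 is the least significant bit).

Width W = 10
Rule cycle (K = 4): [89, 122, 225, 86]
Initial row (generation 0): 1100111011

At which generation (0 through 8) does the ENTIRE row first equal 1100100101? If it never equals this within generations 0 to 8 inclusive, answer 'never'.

Gen 0: 1100111011
Gen 1 (rule 89): 1110101011
Gen 2 (rule 122): 1011010111
Gen 3 (rule 225): 0101101011
Gen 4 (rule 86): 1100101001
Gen 5 (rule 89): 1110000100
Gen 6 (rule 122): 1011001010
Gen 7 (rule 225): 0101000100
Gen 8 (rule 86): 1101101110

Answer: never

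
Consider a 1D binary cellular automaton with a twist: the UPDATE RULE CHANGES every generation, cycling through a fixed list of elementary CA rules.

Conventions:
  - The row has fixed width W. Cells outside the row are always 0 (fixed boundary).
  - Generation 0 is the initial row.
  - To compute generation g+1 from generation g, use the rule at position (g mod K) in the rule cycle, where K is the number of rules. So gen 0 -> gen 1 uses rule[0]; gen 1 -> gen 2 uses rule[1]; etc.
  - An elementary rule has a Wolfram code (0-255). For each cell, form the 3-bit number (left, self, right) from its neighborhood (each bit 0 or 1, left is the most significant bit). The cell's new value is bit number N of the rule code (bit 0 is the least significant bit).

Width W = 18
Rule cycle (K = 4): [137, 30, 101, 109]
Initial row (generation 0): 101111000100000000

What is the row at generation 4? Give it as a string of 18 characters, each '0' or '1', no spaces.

Answer: 101011101111110001

Derivation:
Gen 0: 101111000100000000
Gen 1 (rule 137): 001110010001111111
Gen 2 (rule 30): 011001111011000000
Gen 3 (rule 101): 001000001101011111
Gen 4 (rule 109): 101011101111110001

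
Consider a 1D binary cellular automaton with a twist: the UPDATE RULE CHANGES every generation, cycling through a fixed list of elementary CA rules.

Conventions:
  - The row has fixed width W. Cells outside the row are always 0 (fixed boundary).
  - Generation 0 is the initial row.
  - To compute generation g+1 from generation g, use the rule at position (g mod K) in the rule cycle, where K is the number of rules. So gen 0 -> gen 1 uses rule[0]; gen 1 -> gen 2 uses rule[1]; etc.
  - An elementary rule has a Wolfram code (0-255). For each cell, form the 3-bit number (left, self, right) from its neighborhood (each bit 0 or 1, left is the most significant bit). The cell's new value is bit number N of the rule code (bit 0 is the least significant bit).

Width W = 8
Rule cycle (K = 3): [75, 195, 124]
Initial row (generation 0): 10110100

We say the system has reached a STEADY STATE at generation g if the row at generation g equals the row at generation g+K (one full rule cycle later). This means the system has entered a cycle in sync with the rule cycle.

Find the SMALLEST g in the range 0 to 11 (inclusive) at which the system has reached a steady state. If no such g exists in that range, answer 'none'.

Answer: 9

Derivation:
Gen 0: 10110100
Gen 1 (rule 75): 00110001
Gen 2 (rule 195): 11010110
Gen 3 (rule 124): 11111111
Gen 4 (rule 75): 10000001
Gen 5 (rule 195): 00111110
Gen 6 (rule 124): 00100011
Gen 7 (rule 75): 11001111
Gen 8 (rule 195): 01010111
Gen 9 (rule 124): 01111101
Gen 10 (rule 75): 11000100
Gen 11 (rule 195): 01011001
Gen 12 (rule 124): 01111101
Gen 13 (rule 75): 11000100
Gen 14 (rule 195): 01011001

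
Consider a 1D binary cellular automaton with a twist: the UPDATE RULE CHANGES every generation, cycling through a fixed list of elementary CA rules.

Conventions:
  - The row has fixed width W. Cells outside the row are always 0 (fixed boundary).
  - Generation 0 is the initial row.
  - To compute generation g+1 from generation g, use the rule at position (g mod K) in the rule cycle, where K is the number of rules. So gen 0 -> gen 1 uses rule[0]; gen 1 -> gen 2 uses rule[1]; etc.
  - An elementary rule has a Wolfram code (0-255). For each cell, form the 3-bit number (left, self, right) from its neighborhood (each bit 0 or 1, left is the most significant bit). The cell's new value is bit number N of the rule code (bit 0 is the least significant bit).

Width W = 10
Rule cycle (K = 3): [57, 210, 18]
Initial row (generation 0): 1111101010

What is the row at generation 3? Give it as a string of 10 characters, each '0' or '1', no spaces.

Gen 0: 1111101010
Gen 1 (rule 57): 1000010101
Gen 2 (rule 210): 0100100000
Gen 3 (rule 18): 1011010000

Answer: 1011010000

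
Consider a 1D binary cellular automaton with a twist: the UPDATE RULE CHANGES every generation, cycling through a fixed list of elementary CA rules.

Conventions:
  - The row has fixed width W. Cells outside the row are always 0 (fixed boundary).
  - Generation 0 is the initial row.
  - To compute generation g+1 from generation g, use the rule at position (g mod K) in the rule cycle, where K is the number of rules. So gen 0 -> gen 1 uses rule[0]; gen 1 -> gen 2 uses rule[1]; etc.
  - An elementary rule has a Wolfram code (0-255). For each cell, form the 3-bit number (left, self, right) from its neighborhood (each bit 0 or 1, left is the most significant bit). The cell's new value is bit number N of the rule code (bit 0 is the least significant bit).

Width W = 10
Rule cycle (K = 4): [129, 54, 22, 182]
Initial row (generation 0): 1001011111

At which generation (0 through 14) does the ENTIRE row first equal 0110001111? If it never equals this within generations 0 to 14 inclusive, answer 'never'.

Gen 0: 1001011111
Gen 1 (rule 129): 0000001110
Gen 2 (rule 54): 0000010001
Gen 3 (rule 22): 0000111011
Gen 4 (rule 182): 0001010100
Gen 5 (rule 129): 1100000001
Gen 6 (rule 54): 0010000011
Gen 7 (rule 22): 0111000100
Gen 8 (rule 182): 1010101110
Gen 9 (rule 129): 0000000100
Gen 10 (rule 54): 0000001110
Gen 11 (rule 22): 0000010001
Gen 12 (rule 182): 0000111011
Gen 13 (rule 129): 1110010000
Gen 14 (rule 54): 0001111000

Answer: never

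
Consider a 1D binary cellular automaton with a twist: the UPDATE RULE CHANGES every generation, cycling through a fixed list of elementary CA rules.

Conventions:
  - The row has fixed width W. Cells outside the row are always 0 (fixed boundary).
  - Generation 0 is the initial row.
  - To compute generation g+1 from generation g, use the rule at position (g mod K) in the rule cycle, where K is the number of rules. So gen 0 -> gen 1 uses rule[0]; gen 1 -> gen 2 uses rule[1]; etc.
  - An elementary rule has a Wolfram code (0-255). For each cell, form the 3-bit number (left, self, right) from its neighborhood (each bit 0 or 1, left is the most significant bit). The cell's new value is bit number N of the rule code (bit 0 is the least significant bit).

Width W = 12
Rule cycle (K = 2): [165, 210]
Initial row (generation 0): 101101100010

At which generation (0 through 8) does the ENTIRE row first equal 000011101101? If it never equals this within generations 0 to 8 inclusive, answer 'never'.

Answer: never

Derivation:
Gen 0: 101101100010
Gen 1 (rule 165): 110010001010
Gen 2 (rule 210): 011101010001
Gen 3 (rule 165): 001011110101
Gen 4 (rule 210): 010001110000
Gen 5 (rule 165): 010100100111
Gen 6 (rule 210): 100011011011
Gen 7 (rule 165): 101000100100
Gen 8 (rule 210): 000101011010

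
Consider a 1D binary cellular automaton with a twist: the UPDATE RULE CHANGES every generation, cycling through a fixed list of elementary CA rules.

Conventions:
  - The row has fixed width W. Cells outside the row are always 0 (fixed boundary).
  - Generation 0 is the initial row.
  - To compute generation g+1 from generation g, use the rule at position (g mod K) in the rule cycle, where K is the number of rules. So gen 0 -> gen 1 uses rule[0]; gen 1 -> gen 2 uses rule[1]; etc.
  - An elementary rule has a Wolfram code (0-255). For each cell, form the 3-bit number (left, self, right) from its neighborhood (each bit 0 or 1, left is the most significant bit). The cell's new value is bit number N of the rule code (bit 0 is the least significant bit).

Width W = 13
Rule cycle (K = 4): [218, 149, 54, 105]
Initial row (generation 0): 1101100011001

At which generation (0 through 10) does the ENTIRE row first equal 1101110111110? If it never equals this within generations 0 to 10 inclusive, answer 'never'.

Gen 0: 1101100011001
Gen 1 (rule 218): 1101110111110
Gen 2 (rule 149): 0000100011101
Gen 3 (rule 54): 0001110100011
Gen 4 (rule 105): 1101011001011
Gen 5 (rule 218): 1100011110011
Gen 6 (rule 149): 0011001101000
Gen 7 (rule 54): 0100110011100
Gen 8 (rule 105): 0000110010101
Gen 9 (rule 218): 0001111100000
Gen 10 (rule 149): 1100111011111

Answer: 1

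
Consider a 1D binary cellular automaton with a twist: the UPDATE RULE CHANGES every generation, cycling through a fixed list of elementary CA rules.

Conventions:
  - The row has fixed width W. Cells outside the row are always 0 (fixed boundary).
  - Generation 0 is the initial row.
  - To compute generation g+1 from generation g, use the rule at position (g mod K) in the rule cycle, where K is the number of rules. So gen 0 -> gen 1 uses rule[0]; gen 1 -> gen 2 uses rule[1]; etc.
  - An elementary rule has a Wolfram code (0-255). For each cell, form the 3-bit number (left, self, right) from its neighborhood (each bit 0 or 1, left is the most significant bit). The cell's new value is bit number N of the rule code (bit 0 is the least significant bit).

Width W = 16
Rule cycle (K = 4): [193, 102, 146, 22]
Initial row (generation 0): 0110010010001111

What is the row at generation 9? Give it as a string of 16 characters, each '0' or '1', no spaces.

Gen 0: 0110010010001111
Gen 1 (rule 193): 0010000000100111
Gen 2 (rule 102): 0110000001101001
Gen 3 (rule 146): 1001000010000110
Gen 4 (rule 22): 1111100111001001
Gen 5 (rule 193): 0111100011000000
Gen 6 (rule 102): 1000100101000000
Gen 7 (rule 146): 0101011000100000
Gen 8 (rule 22): 1101000101110000
Gen 9 (rule 193): 0100010000110111

Answer: 0100010000110111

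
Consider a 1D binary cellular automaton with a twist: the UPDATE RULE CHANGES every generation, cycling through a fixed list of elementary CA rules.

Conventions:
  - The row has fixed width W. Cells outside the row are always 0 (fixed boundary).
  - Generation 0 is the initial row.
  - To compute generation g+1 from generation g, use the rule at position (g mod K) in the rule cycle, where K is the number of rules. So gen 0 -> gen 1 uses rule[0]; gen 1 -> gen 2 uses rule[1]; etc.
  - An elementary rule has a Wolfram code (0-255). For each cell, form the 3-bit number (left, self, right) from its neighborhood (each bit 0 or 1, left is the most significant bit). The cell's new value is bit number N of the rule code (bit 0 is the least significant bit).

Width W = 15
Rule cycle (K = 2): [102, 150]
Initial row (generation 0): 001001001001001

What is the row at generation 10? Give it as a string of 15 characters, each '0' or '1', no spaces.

Gen 0: 001001001001001
Gen 1 (rule 102): 011011011011011
Gen 2 (rule 150): 100000000000000
Gen 3 (rule 102): 100000000000000
Gen 4 (rule 150): 110000000000000
Gen 5 (rule 102): 010000000000000
Gen 6 (rule 150): 111000000000000
Gen 7 (rule 102): 001000000000000
Gen 8 (rule 150): 011100000000000
Gen 9 (rule 102): 100100000000000
Gen 10 (rule 150): 111110000000000

Answer: 111110000000000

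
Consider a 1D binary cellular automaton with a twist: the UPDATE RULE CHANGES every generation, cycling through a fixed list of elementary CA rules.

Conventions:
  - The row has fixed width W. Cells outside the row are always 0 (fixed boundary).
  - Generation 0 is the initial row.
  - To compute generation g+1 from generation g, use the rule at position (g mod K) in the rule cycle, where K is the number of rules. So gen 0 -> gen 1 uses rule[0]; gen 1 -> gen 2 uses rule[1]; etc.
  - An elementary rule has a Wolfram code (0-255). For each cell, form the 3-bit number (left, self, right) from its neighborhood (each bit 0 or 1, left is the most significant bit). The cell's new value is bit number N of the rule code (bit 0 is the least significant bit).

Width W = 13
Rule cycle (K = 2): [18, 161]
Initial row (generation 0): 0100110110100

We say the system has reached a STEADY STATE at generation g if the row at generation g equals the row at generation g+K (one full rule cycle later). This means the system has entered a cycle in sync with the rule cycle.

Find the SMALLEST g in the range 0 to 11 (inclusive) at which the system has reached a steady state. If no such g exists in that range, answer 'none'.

Gen 0: 0100110110100
Gen 1 (rule 18): 1011000000010
Gen 2 (rule 161): 0100011111000
Gen 3 (rule 18): 1010100000100
Gen 4 (rule 161): 0101001110001
Gen 5 (rule 18): 1000110001010
Gen 6 (rule 161): 0010000100100
Gen 7 (rule 18): 0101001011010
Gen 8 (rule 161): 0010000100100
Gen 9 (rule 18): 0101001011010
Gen 10 (rule 161): 0010000100100
Gen 11 (rule 18): 0101001011010
Gen 12 (rule 161): 0010000100100
Gen 13 (rule 18): 0101001011010

Answer: 6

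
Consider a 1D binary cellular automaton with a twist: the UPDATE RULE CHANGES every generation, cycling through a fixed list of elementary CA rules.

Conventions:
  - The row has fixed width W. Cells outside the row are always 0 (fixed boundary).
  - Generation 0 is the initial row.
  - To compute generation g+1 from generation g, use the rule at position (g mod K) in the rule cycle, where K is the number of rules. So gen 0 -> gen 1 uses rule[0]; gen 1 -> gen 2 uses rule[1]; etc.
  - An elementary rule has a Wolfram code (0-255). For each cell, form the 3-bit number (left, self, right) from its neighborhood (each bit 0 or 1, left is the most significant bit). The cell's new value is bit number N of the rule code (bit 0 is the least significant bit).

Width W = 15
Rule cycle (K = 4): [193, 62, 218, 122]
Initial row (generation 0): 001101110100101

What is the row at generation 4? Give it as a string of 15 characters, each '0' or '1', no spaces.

Gen 0: 001101110100101
Gen 1 (rule 193): 100100110000000
Gen 2 (rule 62): 111111101000000
Gen 3 (rule 218): 111111100100000
Gen 4 (rule 122): 100000111010000

Answer: 100000111010000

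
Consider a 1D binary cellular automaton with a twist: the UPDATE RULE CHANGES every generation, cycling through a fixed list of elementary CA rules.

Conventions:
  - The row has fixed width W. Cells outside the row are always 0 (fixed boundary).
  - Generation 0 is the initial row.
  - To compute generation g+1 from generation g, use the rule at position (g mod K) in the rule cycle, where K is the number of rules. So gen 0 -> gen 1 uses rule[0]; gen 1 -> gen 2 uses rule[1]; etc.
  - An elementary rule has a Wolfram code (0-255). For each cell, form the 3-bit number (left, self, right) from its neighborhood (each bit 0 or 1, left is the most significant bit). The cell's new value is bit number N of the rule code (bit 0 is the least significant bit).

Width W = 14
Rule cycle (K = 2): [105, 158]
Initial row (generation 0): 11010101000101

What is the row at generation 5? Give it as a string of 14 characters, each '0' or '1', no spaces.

Answer: 01011110011011

Derivation:
Gen 0: 11010101000101
Gen 1 (rule 105): 11101010010010
Gen 2 (rule 158): 11001011111111
Gen 3 (rule 105): 11000110000001
Gen 4 (rule 158): 10101101000011
Gen 5 (rule 105): 01011110011011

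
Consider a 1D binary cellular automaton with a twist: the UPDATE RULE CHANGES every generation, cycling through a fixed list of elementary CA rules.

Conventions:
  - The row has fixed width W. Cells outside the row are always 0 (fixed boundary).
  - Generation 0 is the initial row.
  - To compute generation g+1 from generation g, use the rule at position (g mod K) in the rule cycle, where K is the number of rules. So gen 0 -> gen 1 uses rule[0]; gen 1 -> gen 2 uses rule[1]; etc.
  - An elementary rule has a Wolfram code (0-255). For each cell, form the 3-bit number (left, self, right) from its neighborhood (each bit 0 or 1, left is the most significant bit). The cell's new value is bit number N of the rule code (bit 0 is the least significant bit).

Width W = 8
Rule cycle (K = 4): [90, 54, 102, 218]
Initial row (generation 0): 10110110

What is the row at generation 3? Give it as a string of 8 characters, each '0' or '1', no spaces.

Gen 0: 10110110
Gen 1 (rule 90): 00110111
Gen 2 (rule 54): 01001000
Gen 3 (rule 102): 11011000

Answer: 11011000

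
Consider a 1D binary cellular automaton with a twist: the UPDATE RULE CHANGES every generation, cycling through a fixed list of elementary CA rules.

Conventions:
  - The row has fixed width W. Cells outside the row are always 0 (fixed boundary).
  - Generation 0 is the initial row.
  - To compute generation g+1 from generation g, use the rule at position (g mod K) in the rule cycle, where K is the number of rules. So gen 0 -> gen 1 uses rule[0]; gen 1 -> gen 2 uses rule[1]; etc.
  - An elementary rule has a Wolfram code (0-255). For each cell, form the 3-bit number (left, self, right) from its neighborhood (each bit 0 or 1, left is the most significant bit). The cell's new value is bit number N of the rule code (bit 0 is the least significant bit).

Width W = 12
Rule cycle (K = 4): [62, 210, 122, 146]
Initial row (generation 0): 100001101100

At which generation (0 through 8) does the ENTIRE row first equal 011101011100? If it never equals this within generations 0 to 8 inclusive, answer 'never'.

Gen 0: 100001101100
Gen 1 (rule 62): 110011011010
Gen 2 (rule 210): 011101001001
Gen 3 (rule 122): 110110110110
Gen 4 (rule 146): 000000000001
Gen 5 (rule 62): 000000000011
Gen 6 (rule 210): 000000000101
Gen 7 (rule 122): 000000001010
Gen 8 (rule 146): 000000010001

Answer: never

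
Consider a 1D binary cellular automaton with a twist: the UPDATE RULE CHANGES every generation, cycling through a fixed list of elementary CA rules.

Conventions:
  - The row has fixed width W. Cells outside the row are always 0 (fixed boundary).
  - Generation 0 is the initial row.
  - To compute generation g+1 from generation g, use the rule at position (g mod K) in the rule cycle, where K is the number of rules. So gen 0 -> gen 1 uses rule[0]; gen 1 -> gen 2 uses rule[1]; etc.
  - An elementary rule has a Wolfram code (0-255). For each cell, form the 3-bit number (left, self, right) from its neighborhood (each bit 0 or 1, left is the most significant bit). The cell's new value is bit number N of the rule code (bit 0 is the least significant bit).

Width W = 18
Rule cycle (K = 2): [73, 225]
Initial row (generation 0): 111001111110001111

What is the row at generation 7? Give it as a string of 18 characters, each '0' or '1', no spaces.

Gen 0: 111001111110001111
Gen 1 (rule 73): 101001000010101001
Gen 2 (rule 225): 010000011001010000
Gen 3 (rule 73): 000111011000000111
Gen 4 (rule 225): 110011101011110011
Gen 5 (rule 73): 110010100010010011
Gen 6 (rule 225): 010001001000000001
Gen 7 (rule 73): 000100000011111100

Answer: 000100000011111100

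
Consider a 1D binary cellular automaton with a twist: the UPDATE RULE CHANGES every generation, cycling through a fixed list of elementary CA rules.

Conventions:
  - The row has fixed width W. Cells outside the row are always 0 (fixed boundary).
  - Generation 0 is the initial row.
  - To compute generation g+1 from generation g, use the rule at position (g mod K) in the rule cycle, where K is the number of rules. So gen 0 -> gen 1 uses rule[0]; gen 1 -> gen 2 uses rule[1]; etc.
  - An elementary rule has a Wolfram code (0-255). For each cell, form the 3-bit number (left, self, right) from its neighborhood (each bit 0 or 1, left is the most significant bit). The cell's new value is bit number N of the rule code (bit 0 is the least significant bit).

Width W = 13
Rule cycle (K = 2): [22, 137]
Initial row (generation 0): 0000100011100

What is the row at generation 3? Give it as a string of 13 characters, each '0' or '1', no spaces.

Gen 0: 0000100011100
Gen 1 (rule 22): 0001110100010
Gen 2 (rule 137): 1101100001000
Gen 3 (rule 22): 0000010011100

Answer: 0000010011100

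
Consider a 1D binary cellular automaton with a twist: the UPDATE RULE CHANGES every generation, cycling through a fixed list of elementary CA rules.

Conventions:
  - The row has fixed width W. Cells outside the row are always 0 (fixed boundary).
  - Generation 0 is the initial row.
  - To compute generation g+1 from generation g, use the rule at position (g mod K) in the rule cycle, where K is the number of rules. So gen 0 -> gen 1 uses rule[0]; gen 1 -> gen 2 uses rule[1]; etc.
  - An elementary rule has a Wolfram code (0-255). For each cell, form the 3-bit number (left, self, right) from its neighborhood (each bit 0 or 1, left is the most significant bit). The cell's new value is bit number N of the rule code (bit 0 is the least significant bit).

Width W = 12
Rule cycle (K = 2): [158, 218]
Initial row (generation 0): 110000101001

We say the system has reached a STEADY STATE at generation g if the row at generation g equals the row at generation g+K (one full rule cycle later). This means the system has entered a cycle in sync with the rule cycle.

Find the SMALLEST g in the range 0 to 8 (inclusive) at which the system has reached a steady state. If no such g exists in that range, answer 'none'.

Answer: 5

Derivation:
Gen 0: 110000101001
Gen 1 (rule 158): 101001101111
Gen 2 (rule 218): 000111101111
Gen 3 (rule 158): 001111001110
Gen 4 (rule 218): 011111111111
Gen 5 (rule 158): 111111111110
Gen 6 (rule 218): 111111111111
Gen 7 (rule 158): 111111111110
Gen 8 (rule 218): 111111111111
Gen 9 (rule 158): 111111111110
Gen 10 (rule 218): 111111111111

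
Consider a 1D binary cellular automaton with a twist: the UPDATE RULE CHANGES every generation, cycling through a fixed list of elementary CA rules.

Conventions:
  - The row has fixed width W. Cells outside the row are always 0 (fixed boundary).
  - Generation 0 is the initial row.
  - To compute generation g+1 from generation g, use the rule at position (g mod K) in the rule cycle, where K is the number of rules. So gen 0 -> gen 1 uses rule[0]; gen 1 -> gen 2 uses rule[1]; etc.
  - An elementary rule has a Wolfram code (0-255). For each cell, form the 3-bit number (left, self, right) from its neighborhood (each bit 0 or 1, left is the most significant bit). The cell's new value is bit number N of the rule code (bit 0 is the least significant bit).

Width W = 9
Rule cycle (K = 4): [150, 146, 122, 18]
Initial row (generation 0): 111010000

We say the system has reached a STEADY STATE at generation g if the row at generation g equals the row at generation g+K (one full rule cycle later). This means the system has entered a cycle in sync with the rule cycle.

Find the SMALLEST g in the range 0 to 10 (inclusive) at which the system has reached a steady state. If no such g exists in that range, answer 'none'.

Answer: 4

Derivation:
Gen 0: 111010000
Gen 1 (rule 150): 010011000
Gen 2 (rule 146): 101100100
Gen 3 (rule 122): 011111010
Gen 4 (rule 18): 100000001
Gen 5 (rule 150): 110000011
Gen 6 (rule 146): 001000100
Gen 7 (rule 122): 010101010
Gen 8 (rule 18): 100000001
Gen 9 (rule 150): 110000011
Gen 10 (rule 146): 001000100
Gen 11 (rule 122): 010101010
Gen 12 (rule 18): 100000001
Gen 13 (rule 150): 110000011
Gen 14 (rule 146): 001000100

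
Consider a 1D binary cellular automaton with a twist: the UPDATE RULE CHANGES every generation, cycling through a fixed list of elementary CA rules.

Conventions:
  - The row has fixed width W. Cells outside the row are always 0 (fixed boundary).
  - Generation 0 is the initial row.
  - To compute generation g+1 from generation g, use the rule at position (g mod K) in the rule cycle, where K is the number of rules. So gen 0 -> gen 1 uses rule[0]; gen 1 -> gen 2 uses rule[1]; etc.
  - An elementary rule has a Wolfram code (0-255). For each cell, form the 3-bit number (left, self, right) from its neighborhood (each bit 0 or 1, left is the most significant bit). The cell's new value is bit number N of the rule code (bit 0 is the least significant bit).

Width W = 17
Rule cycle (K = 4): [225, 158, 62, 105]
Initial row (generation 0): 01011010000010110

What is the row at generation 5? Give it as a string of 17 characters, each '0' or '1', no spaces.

Gen 0: 01011010000010110
Gen 1 (rule 225): 00101100111001010
Gen 2 (rule 158): 01101011110111011
Gen 3 (rule 62): 11011110001100110
Gen 4 (rule 105): 11110010101100110
Gen 5 (rule 225): 01110001010100010

Answer: 01110001010100010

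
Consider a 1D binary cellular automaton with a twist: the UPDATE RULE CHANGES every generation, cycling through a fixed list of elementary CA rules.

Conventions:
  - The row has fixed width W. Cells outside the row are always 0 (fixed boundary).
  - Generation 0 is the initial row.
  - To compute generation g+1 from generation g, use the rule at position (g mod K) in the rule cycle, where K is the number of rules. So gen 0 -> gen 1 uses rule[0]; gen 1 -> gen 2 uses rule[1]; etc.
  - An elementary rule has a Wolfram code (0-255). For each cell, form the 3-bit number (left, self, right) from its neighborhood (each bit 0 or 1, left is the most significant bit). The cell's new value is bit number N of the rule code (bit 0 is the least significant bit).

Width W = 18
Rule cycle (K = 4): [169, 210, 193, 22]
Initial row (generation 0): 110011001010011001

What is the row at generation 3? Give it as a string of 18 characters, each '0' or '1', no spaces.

Answer: 000000000000000011

Derivation:
Gen 0: 110011001010011001
Gen 1 (rule 169): 100010000100010000
Gen 2 (rule 210): 010101001010101000
Gen 3 (rule 193): 000000000000000011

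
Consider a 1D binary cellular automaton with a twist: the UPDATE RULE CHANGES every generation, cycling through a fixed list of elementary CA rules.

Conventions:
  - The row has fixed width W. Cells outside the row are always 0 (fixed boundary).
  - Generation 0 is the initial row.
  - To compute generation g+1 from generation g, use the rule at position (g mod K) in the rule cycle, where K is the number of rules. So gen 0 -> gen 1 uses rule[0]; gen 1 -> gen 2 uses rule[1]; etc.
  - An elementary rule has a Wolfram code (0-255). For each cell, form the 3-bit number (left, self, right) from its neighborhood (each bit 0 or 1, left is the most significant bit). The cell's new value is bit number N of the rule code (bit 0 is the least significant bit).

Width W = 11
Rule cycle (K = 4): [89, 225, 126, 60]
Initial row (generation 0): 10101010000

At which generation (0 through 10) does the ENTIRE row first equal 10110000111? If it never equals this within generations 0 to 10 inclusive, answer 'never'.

Gen 0: 10101010000
Gen 1 (rule 89): 00000001111
Gen 2 (rule 225): 11111100111
Gen 3 (rule 126): 10000111101
Gen 4 (rule 60): 11000100011
Gen 5 (rule 89): 11110011011
Gen 6 (rule 225): 01110001101
Gen 7 (rule 126): 11011011111
Gen 8 (rule 60): 10110110000
Gen 9 (rule 89): 00110111111
Gen 10 (rule 225): 10011011111

Answer: never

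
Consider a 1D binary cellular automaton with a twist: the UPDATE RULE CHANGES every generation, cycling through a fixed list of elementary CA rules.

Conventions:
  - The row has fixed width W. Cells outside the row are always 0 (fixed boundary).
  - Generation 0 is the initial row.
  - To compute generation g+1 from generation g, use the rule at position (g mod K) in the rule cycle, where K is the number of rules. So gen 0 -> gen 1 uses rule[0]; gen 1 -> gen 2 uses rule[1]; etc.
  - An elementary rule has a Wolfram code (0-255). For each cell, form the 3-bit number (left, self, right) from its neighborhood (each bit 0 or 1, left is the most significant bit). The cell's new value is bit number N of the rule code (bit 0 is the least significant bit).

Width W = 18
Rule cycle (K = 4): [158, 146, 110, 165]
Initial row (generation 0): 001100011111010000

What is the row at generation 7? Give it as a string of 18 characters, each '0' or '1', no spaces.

Answer: 000000000011100000

Derivation:
Gen 0: 001100011111010000
Gen 1 (rule 158): 011010111110011000
Gen 2 (rule 146): 100000011101100100
Gen 3 (rule 110): 100000110111101100
Gen 4 (rule 165): 101110001011010001
Gen 5 (rule 158): 101101011010011011
Gen 6 (rule 146): 000000000001100000
Gen 7 (rule 110): 000000000011100000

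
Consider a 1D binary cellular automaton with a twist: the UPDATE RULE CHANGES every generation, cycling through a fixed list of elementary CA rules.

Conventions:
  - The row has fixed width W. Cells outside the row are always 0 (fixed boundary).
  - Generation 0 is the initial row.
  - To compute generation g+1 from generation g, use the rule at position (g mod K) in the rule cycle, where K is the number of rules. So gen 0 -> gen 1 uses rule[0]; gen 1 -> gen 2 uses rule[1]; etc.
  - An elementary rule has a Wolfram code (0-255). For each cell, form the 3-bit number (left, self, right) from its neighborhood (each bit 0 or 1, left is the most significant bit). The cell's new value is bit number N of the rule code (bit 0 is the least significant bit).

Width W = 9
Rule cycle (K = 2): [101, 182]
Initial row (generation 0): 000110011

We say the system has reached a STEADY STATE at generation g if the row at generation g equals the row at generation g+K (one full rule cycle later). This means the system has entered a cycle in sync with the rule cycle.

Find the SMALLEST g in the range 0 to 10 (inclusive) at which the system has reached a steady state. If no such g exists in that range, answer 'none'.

Answer: none

Derivation:
Gen 0: 000110011
Gen 1 (rule 101): 110010001
Gen 2 (rule 182): 001111011
Gen 3 (rule 101): 100001101
Gen 4 (rule 182): 110010011
Gen 5 (rule 101): 010010001
Gen 6 (rule 182): 111111011
Gen 7 (rule 101): 000001101
Gen 8 (rule 182): 000010011
Gen 9 (rule 101): 111010001
Gen 10 (rule 182): 010111011
Gen 11 (rule 101): 011001101
Gen 12 (rule 182): 100110011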